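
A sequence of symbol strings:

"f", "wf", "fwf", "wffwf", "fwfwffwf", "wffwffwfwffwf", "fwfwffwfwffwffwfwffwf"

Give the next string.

wffwffwfwffwffwfwffwfwffwffwfwffwf

Each term (from the third on) is the two preceding terms concatenated in order: term 3 = f·wf = fwf.
Continuing: wffwffwfwffwf · fwfwffwfwffwffwfwffwf gives term 8.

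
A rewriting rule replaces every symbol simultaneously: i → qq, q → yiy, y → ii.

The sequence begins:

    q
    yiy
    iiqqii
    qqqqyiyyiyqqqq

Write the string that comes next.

Rewriting the 14 symbols of qqqqyiyyiyqqqq one by one yields yiy yiy yiy yiy ii qq ii ii qq ii yiy yiy yiy yiy; concatenated:

yiyyiyyiyyiyiiqqiiiiqqiiyiyyiyyiyyiy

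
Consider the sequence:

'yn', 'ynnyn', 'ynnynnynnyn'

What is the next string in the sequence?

s(k+1) = s(k)·n·s(k) — each term doubles the last with 'n' between the halves.
So the next term is two copies of ynnynnynnyn with 'n' between the halves.

ynnynnynnynnynnynnynnyn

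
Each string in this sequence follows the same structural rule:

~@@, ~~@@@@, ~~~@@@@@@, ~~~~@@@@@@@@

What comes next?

~~~~~@@@@@@@@@@

The n-th term is n ~'s then 2n @'s (n = 1, 2, …).
For the next term, n = 5, so the run lengths are 5, 10.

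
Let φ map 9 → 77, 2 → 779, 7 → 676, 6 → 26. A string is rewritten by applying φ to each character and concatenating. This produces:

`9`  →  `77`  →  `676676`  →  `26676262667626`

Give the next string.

Rewriting the 14 symbols of 26676262667626 one by one yields 779 26 26 676 26 779 26 779 26 26 676 26 779 26; concatenated:

7792626676267792677926266762677926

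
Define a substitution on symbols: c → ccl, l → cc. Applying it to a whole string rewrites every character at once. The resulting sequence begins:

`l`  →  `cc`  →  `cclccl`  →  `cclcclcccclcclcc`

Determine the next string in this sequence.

cclcclcccclcclcccclcclcclcclcccclcclcccclccl

Applying the rule to each of the 16 symbols of cclcclcccclcclcc gives the pieces ccl ccl cc ccl ccl cc ccl ccl ccl ccl cc ccl ccl cc ccl ccl, which concatenate to the answer.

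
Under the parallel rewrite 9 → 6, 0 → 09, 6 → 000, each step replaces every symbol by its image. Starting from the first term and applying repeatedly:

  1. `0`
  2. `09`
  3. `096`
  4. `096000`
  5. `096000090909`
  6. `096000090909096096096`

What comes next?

Rewriting the 21 symbols of 096000090909096096096 one by one yields 09 6 000 09 09 09 09 6 09 6 09 6 09 6 000 09 6 000 09 6 000; concatenated:

096000090909096096096096000096000096000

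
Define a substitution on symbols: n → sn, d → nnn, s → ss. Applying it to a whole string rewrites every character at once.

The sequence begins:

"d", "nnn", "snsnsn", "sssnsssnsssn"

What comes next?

Apply φ to sssnsssnsssn symbol by symbol: s→ss, s→ss, s→ss, n→sn, s→ss, s→ss, s→ss, n→sn, s→ss, s→ss, s→ss, n→sn; joined: ss ss ss sn ss ss ss sn ss ss ss sn.

sssssssnsssssssnsssssssn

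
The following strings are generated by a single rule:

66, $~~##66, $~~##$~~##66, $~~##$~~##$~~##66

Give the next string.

Each term is the previous one with $~~## prepended.
Applying this once more to $~~##$~~##$~~##66:

$~~##$~~##$~~##$~~##66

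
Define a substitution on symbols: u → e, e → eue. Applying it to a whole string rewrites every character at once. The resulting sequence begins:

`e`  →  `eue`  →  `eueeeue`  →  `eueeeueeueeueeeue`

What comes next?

Replace each of the 17 characters of eueeeueeueeueeeue in place — eue e eue eue eue e eue eue e eue eue e eue eue eue e eue — and concatenate.

eueeeueeueeueeeueeueeeueeueeeueeueeueeeue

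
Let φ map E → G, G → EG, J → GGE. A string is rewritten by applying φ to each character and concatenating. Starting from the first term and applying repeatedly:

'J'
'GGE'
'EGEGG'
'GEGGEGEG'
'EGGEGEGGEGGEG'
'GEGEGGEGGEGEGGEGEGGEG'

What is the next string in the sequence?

EGGEGGEGEGGEGEGGEGGEGEGGEGGEGEGGEG

Applying the rule to each of the 21 symbols of GEGEGGEGGEGEGGEGEGGEG gives the pieces EG G EG G EG EG G EG EG G EG G EG EG G EG G EG EG G EG, which concatenate to the answer.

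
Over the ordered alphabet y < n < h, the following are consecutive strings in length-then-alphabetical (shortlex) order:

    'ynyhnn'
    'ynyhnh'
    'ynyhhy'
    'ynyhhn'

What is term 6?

Continuing the enumeration 2 steps past ynyhhn: ynyhhn → ynyhhh → (answer).

ynnyyy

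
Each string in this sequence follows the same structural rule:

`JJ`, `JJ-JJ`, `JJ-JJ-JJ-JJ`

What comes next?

Every step duplicates the string with '-' between the halves.
So the next term is two copies of JJ-JJ-JJ-JJ with '-' between the halves.

JJ-JJ-JJ-JJ-JJ-JJ-JJ-JJ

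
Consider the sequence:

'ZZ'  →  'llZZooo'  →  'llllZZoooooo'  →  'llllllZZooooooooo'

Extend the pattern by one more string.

llllllllZZoooooooooooo

Every step adds ll to the front and ooo to the end of the previous string.
One more step from llllllZZooooooooo gives the answer.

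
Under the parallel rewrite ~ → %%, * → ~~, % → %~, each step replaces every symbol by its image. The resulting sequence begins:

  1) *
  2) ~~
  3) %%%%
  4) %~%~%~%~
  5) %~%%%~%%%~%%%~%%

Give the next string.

Rewriting the 16 symbols of %~%%%~%%%~%%%~%% one by one yields %~ %% %~ %~ %~ %% %~ %~ %~ %% %~ %~ %~ %% %~ %~; concatenated:

%~%%%~%~%~%%%~%~%~%%%~%~%~%%%~%~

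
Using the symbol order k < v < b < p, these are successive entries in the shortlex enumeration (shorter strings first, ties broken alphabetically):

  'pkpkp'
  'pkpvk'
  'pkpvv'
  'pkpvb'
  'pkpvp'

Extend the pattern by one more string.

The successor of pkpvp increments the rightmost position that isn't already p and resets every position after it to k.

pkpbk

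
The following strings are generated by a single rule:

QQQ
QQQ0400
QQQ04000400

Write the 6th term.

Each term is the previous one with 0400 appended.
From QQQ04000400, 3 further steps: QQQ04000400 → QQQ040004000400 → QQQ0400040004000400 → (answer).

QQQ04000400040004000400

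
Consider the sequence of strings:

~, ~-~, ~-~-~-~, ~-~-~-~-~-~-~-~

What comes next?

Every step duplicates the string with '-' between the halves.
So the next term is two copies of ~-~-~-~-~-~-~-~ with '-' between the halves.

~-~-~-~-~-~-~-~-~-~-~-~-~-~-~-~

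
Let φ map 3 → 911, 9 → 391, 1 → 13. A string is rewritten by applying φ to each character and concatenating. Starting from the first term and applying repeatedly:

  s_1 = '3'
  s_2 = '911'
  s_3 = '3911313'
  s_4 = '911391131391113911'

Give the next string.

Replace each of the 18 characters of 911391131391113911 in place — 391 13 13 911 391 13 13 911 13 911 391 13 13 13 911 391 13 13 — and concatenate.

39113139113911313911139113911313139113911313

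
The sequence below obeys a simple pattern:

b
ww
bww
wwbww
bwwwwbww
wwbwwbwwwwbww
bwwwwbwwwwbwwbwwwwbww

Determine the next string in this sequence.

wwbwwbwwwwbwwbwwwwbwwwwbwwbwwwwbww

Each term (from the third on) is the two preceding terms concatenated in order: term 3 = b·ww = bww.
Continuing: wwbwwbwwwwbww · bwwwwbwwwwbwwbwwwwbww gives term 8.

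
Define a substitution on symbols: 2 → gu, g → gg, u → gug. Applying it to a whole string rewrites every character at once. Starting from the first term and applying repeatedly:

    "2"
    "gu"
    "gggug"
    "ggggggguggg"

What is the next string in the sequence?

ggggggggggggggguggggggg

Rewriting each symbol of ggggggguggg: g→gg, g→gg, g→gg, g→gg, g→gg, g→gg, g→gg, u→gug, g→gg, g→gg, g→gg, which concatenates to gg gg gg gg gg gg gg gug gg gg gg.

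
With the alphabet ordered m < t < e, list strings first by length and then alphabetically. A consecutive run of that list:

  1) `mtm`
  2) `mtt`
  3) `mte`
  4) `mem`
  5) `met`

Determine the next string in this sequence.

mee

Treat met as a base-3 numeral over the given alphabet and add one, carrying through any trailing e's.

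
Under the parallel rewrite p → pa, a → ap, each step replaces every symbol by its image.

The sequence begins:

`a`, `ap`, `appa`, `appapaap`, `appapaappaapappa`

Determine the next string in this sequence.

appapaappaapappapaapappaappapaap

φ(appapaappaapappa) expands symbol-by-symbol to ap pa pa ap pa ap ap pa pa ap ap pa ap pa pa ap; joining the 16 pieces gives the next term.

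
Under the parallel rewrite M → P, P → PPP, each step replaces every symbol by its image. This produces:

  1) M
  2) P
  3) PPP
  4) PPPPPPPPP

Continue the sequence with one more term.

Expanding PPPPPPPPP: P→PPP, P→PPP, P→PPP, P→PPP, P→PPP, P→PPP, P→PPP, P→PPP, P→PPP. Concatenated: PPP PPP PPP PPP PPP PPP PPP PPP PPP.

PPPPPPPPPPPPPPPPPPPPPPPPPPP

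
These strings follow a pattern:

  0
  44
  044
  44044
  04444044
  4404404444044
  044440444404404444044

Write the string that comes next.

4404404444044044440444404404444044

Each term (from the third on) is the two preceding terms concatenated in order: term 3 = 0·44 = 044.
The next term joins 4404404444044 and 044440444404404444044.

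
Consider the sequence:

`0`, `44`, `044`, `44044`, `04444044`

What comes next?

4404404444044

This is a Fibonacci-style word recurrence s(k) = s(k−2)·s(k−1): e.g. 0·44 = 044.
So term 6 is 44044·04444044.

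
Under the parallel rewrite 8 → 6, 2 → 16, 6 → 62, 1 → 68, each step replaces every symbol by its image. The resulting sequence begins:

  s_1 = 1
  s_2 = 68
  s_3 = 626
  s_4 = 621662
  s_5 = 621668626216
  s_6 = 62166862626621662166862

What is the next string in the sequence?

Rewriting the 23 symbols of 62166862626621662166862 one by one yields 62 16 68 62 62 6 62 16 62 16 62 62 16 68 62 62 16 68 62 62 6 62 16; concatenated:

62166862626621662166262166862621668626266216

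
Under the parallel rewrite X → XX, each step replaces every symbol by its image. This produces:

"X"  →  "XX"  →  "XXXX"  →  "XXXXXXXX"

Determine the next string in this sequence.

XXXXXXXXXXXXXXXX

Apply φ to XXXXXXXX symbol by symbol: X→XX, X→XX, X→XX, X→XX, X→XX, X→XX, X→XX, X→XX; joined: XX XX XX XX XX XX XX XX.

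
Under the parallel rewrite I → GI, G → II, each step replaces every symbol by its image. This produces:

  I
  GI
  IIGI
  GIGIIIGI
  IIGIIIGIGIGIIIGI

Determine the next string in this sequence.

GIGIIIGIGIGIIIGIIIGIIIGIGIGIIIGI

Replace each of the 16 characters of IIGIIIGIGIGIIIGI in place — GI GI II GI GI GI II GI II GI II GI GI GI II GI — and concatenate.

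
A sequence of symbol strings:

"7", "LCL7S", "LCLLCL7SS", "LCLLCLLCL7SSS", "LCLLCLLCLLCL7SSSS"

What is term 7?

Each term wraps the previous one in LCL on the left and S on the right.
From LCLLCLLCLLCL7SSSS, 2 further steps: LCLLCLLCLLCL7SSSS → LCLLCLLCLLCLLCL7SSSSS → (answer).

LCLLCLLCLLCLLCLLCL7SSSSSS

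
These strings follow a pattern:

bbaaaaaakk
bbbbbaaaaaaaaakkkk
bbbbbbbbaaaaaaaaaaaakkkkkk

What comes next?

Each string has the form b^{3n-1} a^{3n+3} k^{2n} (n = 1, 2, …).
For the next term, n = 4, so the run lengths are 11, 15, 8.

bbbbbbbbbbbaaaaaaaaaaaaaaakkkkkkkk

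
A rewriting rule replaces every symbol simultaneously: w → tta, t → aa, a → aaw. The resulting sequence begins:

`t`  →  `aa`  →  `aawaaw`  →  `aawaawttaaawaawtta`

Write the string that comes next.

φ(aawaawttaaawaawtta) expands symbol-by-symbol to aaw aaw tta aaw aaw tta aa aa aaw aaw aaw tta aaw aaw tta aa aa aaw; joining the 18 pieces gives the next term.

aawaawttaaawaawttaaaaaaawaawaawttaaawaawttaaaaaaaw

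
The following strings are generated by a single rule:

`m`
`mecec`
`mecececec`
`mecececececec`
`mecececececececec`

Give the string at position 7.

mecececececececececececec

Each term is the previous one with ecec appended.
From mecececececececec, 2 further steps: mecececececececec → mecececececececececec → (answer).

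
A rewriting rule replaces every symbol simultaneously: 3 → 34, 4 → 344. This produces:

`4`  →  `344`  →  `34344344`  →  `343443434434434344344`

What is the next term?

φ(343443434434434344344) expands symbol-by-symbol to 34 344 34 344 344 34 344 34 344 344 34 344 344 34 344 34 344 344 34 344 344; joining the 21 pieces gives the next term.

3434434344344343443434434434344344343443434434434344344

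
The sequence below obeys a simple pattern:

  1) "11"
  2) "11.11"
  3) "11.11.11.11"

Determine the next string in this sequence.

11.11.11.11.11.11.11.11

Each string is two copies of the previous one joined by '.'.
One more doubling of 11.11.11.11 gives the answer.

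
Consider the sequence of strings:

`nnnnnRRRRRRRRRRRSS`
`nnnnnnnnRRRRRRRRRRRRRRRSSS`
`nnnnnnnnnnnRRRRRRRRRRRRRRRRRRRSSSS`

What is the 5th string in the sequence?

Term n consists of 3n-1 n's, followed by 4n+3 R's, followed by n S's, where the shown terms are n = 2, 3, 4.
At n = 6 the blocks have lengths 17, 27, 6.

nnnnnnnnnnnnnnnnnRRRRRRRRRRRRRRRRRRRRRRRRRRRSSSSSS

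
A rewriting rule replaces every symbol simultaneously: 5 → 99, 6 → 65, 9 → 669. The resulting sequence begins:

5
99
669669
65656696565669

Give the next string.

659965996565669659965996565669

Replace each of the 14 characters of 65656696565669 in place — 65 99 65 99 65 65 669 65 99 65 99 65 65 669 — and concatenate.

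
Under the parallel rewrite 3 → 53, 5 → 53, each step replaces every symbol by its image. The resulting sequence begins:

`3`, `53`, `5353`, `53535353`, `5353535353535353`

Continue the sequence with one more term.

Applying the rule to each of the 16 symbols of 5353535353535353 gives the pieces 53 53 53 53 53 53 53 53 53 53 53 53 53 53 53 53, which concatenate to the answer.

53535353535353535353535353535353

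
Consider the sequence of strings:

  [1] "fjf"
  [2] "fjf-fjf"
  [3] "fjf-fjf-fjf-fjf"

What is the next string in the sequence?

Every step duplicates the string with '-' between the halves.
One more doubling of fjf-fjf-fjf-fjf gives the answer.

fjf-fjf-fjf-fjf-fjf-fjf-fjf-fjf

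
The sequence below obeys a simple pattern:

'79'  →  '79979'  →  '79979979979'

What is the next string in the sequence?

79979979979979979979979

s(k+1) = s(k)·9·s(k) — each term doubles the last with '9' between the halves.
So the next term is two copies of 79979979979 with '9' between the halves.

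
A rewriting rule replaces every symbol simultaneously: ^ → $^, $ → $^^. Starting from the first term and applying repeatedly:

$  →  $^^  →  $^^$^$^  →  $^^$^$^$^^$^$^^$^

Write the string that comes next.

Replace each of the 17 characters of $^^$^$^$^^$^$^^$^ in place — $^^ $^ $^ $^^ $^ $^^ $^ $^^ $^ $^ $^^ $^ $^^ $^ $^ $^^ $^ — and concatenate.

$^^$^$^$^^$^$^^$^$^^$^$^$^^$^$^^$^$^$^^$^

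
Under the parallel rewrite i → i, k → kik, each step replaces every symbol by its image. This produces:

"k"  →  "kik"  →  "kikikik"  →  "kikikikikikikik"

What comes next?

kikikikikikikikikikikikikikikik

Replace each of the 15 characters of kikikikikikikik in place — kik i kik i kik i kik i kik i kik i kik i kik — and concatenate.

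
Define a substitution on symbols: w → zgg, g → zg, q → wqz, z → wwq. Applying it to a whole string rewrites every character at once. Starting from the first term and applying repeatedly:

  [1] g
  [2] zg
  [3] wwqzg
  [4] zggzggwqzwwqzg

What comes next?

Replace each of the 14 characters of zggzggwqzwwqzg in place — wwq zg zg wwq zg zg zgg wqz wwq zgg zgg wqz wwq zg — and concatenate.

wwqzgzgwwqzgzgzggwqzwwqzggzggwqzwwqzg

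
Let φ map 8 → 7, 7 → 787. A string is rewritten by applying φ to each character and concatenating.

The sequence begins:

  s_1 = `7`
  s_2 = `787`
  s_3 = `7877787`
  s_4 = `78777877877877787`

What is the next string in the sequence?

Replace each of the 17 characters of 78777877877877787 in place — 787 7 787 787 787 7 787 787 7 787 787 7 787 787 787 7 787 — and concatenate.

78777877877877787787778778777877877877787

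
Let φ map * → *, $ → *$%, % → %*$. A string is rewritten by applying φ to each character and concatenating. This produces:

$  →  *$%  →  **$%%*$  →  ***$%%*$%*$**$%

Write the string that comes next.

Rewriting the 15 symbols of ***$%%*$%*$**$% one by one yields * * * *$% %*$ %*$ * *$% %*$ * *$% * * *$% %*$; concatenated:

****$%%*$%*$**$%%*$**$%***$%%*$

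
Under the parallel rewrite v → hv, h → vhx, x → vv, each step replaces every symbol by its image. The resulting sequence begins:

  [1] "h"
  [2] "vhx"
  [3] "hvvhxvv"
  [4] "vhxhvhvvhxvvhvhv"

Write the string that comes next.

Replace each of the 16 characters of vhxhvhvvhxvvhvhv in place — hv vhx vv vhx hv vhx hv hv vhx vv hv hv vhx hv vhx hv — and concatenate.

hvvhxvvvhxhvvhxhvhvvhxvvhvhvvhxhvvhxhv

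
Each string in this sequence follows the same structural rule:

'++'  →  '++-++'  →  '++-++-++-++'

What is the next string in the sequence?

++-++-++-++-++-++-++-++

Each string is two copies of the previous one joined by '-'.
One more doubling of ++-++-++-++ gives the answer.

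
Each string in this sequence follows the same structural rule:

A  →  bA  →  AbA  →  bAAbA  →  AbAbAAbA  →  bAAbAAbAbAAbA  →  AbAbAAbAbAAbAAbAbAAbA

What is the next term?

This is a Fibonacci-style word recurrence s(k) = s(k−2)·s(k−1): e.g. A·bA = AbA.
The next term joins bAAbAAbAbAAbA and AbAbAAbAbAAbAAbAbAAbA.

bAAbAAbAbAAbAAbAbAAbAbAAbAAbAbAAbA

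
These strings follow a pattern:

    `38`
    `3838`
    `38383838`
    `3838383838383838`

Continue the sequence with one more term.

Every step duplicates the string.
One more doubling of 3838383838383838 gives the answer.

38383838383838383838383838383838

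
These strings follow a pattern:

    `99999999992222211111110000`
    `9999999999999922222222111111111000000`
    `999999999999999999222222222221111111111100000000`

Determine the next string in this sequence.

Reading off run lengths: 9 runs 10, 14, 18; 2 runs 5, 8, 11; 1 runs 7, 9, 11; 0 runs 4, 6, 8 — each is linear in n, where the shown terms are n = 2, 3, 4.
For the next term, n = 5, so the run lengths are 22, 14, 13, 10.

99999999999999999999992222222222222211111111111110000000000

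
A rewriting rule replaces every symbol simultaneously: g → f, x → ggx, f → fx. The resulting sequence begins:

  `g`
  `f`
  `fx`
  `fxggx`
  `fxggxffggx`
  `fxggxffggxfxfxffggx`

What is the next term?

φ(fxggxffggxfxfxffggx) expands symbol-by-symbol to fx ggx f f ggx fx fx f f ggx fx ggx fx ggx fx fx f f ggx; joining the 19 pieces gives the next term.

fxggxffggxfxfxffggxfxggxfxggxfxfxffggx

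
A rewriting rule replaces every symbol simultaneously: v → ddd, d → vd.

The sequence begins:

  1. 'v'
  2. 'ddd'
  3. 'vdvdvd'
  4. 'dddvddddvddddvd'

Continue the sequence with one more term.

vdvdvddddvdvdvdvddddvdvdvdvddddvd

Replace each of the 15 characters of dddvddddvddddvd in place — vd vd vd ddd vd vd vd vd ddd vd vd vd vd ddd vd — and concatenate.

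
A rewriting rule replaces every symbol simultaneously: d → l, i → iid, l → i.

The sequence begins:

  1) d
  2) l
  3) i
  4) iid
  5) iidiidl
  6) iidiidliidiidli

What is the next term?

iidiidliidiidliiidiidliidiidliiid

Applying the rule to each of the 15 symbols of iidiidliidiidli gives the pieces iid iid l iid iid l i iid iid l iid iid l i iid, which concatenate to the answer.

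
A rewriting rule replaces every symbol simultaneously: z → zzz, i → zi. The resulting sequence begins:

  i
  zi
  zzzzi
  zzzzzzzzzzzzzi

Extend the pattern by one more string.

Applying the rule to each of the 14 symbols of zzzzzzzzzzzzzi gives the pieces zzz zzz zzz zzz zzz zzz zzz zzz zzz zzz zzz zzz zzz zi, which concatenate to the answer.

zzzzzzzzzzzzzzzzzzzzzzzzzzzzzzzzzzzzzzzzi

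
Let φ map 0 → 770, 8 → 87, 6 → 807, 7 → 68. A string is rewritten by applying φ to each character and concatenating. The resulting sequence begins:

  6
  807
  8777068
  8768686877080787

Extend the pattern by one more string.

8768807878078780787686877087770688768

φ(8768686877080787) expands symbol-by-symbol to 87 68 807 87 807 87 807 87 68 68 770 87 770 68 87 68; joining the 16 pieces gives the next term.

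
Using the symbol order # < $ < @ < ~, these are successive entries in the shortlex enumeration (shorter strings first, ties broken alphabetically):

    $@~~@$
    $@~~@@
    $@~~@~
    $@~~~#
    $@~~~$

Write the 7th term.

$@~~~~

Stepping forward 2 times from $@~~~$: $@~~~$ → $@~~~@, then the target.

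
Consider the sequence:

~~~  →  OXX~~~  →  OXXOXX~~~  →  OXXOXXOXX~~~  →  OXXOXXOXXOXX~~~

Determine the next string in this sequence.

Every step adds OXX at the front: s(k+1) = OXX·s(k).
So the next term is OXX·OXXOXXOXXOXX~~~.

OXXOXXOXXOXXOXX~~~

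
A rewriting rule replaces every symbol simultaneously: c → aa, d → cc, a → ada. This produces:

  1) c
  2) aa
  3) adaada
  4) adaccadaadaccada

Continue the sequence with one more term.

adaccadaaaaaadaccadaadaccadaaaaaadaccada

Replace each of the 16 characters of adaccadaadaccada in place — ada cc ada aa aa ada cc ada ada cc ada aa aa ada cc ada — and concatenate.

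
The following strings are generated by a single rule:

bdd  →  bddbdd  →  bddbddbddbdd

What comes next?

Every step duplicates the string.
Doubling bddbddbddbdd:

bddbddbddbddbddbddbddbdd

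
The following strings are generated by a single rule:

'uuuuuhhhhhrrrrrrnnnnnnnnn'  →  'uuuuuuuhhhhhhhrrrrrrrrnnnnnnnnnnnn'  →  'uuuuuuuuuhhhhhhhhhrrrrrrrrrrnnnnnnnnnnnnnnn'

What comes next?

uuuuuuuuuuuhhhhhhhhhhhrrrrrrrrrrrrnnnnnnnnnnnnnnnnnn

Each string has the form u^{2n-1} h^{2n-1} r^{2n} n^{3n}, where the shown terms are n = 3, 4, 5.
Setting n = 6 gives 11, 11, 12, 18 characters in each block.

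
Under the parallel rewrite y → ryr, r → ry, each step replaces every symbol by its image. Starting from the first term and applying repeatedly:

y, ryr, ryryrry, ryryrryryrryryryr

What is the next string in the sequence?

Rewriting the 17 symbols of ryryrryryrryryryr one by one yields ry ryr ry ryr ry ry ryr ry ryr ry ry ryr ry ryr ry ryr ry; concatenated:

ryryrryryrryryryrryryrryryryrryryrryryrry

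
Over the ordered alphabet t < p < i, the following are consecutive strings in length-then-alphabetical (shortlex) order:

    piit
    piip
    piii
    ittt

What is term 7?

itpt

Advancing 3 positions from ittt through ittt → ittp → itti reaches term 7.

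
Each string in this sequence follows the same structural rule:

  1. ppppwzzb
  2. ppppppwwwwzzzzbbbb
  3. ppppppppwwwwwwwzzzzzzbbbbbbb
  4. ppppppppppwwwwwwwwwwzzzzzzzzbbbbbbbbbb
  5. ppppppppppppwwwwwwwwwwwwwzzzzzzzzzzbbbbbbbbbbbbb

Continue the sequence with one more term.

ppppppppppppppwwwwwwwwwwwwwwwwzzzzzzzzzzzzbbbbbbbbbbbbbbbb

Reading off run lengths: p runs 4, 6, 8, 10, 12; w runs 1, 4, 7, 10, 13; z runs 2, 4, 6, 8, 10; b runs 1, 4, 7, 10, 13 — each is linear in n (n = 1, 2, …).
For the next term, n = 6, so the run lengths are 14, 16, 12, 16.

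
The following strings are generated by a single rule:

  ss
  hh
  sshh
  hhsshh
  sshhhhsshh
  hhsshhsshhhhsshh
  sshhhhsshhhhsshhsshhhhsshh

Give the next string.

Each term (from the third on) is the two preceding terms concatenated in order: term 3 = ss·hh = sshh.
The next term joins hhsshhsshhhhsshh and sshhhhsshhhhsshhsshhhhsshh.

hhsshhsshhhhsshhsshhhhsshhhhsshhsshhhhsshh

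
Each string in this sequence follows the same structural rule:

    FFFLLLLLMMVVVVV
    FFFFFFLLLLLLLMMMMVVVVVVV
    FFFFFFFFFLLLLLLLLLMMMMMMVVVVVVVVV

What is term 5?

Reading off run lengths: F runs 3, 6, 9; L runs 5, 7, 9; M runs 2, 4, 6; V runs 5, 7, 9 — each is linear in n (n = 1, 2, …).
At n = 5 the blocks have lengths 15, 13, 10, 13.

FFFFFFFFFFFFFFFLLLLLLLLLLLLLMMMMMMMMMMVVVVVVVVVVVVV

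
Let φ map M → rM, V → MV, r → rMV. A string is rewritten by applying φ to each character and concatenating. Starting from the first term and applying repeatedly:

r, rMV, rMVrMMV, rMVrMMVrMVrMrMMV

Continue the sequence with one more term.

rMVrMMVrMVrMrMMVrMVrMMVrMVrMrMVrMrMMV

φ(rMVrMMVrMVrMrMMV) expands symbol-by-symbol to rMV rM MV rMV rM rM MV rMV rM MV rMV rM rMV rM rM MV; joining the 16 pieces gives the next term.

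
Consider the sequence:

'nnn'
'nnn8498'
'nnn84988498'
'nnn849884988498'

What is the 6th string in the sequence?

nnn84988498849884988498

The strings grow by a fixed suffix 8498 each time.
From nnn849884988498, 2 further steps: nnn849884988498 → nnn8498849884988498 → (answer).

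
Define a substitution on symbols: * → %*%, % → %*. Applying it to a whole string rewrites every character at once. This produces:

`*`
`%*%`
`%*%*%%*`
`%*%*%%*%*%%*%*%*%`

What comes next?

φ(%*%*%%*%*%%*%*%*%) expands symbol-by-symbol to %* %*% %* %*% %* %* %*% %* %*% %* %* %*% %* %*% %* %*% %*; joining the 17 pieces gives the next term.

%*%*%%*%*%%*%*%*%%*%*%%*%*%*%%*%*%%*%*%%*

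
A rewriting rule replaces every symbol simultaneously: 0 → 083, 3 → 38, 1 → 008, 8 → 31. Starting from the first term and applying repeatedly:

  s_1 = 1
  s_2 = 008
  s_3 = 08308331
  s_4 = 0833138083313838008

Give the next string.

08331383800838310833138380083831383108308331

Applying the rule to each of the 19 symbols of 0833138083313838008 gives the pieces 083 31 38 38 008 38 31 083 31 38 38 008 38 31 38 31 083 083 31, which concatenate to the answer.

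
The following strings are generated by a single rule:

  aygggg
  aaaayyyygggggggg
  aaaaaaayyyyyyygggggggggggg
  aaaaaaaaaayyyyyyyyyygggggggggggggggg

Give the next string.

aaaaaaaaaaaaayyyyyyyyyyyyygggggggggggggggggggg

The n-th term is 3n-2 a's then 3n-2 y's then 4n g's (n = 1, 2, …).
For the next term, n = 5, so the run lengths are 13, 13, 20.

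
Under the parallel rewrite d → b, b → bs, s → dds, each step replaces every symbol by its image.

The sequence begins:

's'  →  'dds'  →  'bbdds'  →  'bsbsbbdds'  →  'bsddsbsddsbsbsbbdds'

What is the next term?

bsddsbbddsbsddsbbddsbsddsbsddsbsbsbbdds

φ(bsddsbsddsbsbsbbdds) expands symbol-by-symbol to bs dds b b dds bs dds b b dds bs dds bs dds bs bs b b dds; joining the 19 pieces gives the next term.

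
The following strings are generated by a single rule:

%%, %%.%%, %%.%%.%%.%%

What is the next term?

s(k+1) = s(k)·.·s(k) — each term doubles the last with '.' between the halves.
One more doubling of %%.%%.%%.%% gives the answer.

%%.%%.%%.%%.%%.%%.%%.%%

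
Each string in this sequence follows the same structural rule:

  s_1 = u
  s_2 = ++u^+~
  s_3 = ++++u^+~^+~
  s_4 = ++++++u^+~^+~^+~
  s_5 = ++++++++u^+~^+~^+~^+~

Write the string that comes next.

++++++++++u^+~^+~^+~^+~^+~

s(k+1) = ++·s(k)·^+~, so each term gains ++ as a prefix and ^+~ as a suffix.
One more step from ++++++++u^+~^+~^+~^+~ gives the answer.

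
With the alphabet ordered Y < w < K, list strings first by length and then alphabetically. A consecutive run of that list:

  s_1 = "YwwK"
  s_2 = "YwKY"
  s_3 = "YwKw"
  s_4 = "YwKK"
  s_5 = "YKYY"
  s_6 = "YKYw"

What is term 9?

Advancing 3 positions from YKYw through YKYw → YKYK → YKwY reaches term 9.

YKww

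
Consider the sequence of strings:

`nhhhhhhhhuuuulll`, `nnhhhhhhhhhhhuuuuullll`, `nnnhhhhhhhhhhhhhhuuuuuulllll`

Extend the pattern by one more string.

nnnnhhhhhhhhhhhhhhhhhuuuuuuullllll

Each string has the form n^{n-1} h^{3n+2} u^{n+2} l^{n+1}, where the shown terms are n = 2, 3, 4.
Setting n = 5 gives 4, 17, 7, 6 characters in each block.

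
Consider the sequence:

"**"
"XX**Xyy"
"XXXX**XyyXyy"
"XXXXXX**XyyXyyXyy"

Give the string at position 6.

Each term wraps the previous one in XX on the left and Xyy on the right.
From XXXXXX**XyyXyyXyy, 2 further steps: XXXXXX**XyyXyyXyy → XXXXXXXX**XyyXyyXyyXyy → (answer).

XXXXXXXXXX**XyyXyyXyyXyyXyy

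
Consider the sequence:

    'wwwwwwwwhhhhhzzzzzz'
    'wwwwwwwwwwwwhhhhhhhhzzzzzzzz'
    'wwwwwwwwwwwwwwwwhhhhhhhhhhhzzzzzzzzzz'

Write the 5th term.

wwwwwwwwwwwwwwwwwwwwwwwwhhhhhhhhhhhhhhhhhzzzzzzzzzzzzzz

Each string has the form w^{4n} h^{3n-1} z^{2n+2}, where the shown terms are n = 2, 3, 4.
For term 5, n = 6, so the run lengths are 24, 17, 14.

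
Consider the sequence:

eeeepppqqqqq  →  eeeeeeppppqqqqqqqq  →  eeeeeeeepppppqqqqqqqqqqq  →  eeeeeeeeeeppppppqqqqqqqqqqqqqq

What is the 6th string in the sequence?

Each string has the form e^{2n} p^{n+1} q^{3n-1}, where the shown terms are n = 2, 3, 4, 5.
At n = 7 the blocks have lengths 14, 8, 20.

eeeeeeeeeeeeeeppppppppqqqqqqqqqqqqqqqqqqqq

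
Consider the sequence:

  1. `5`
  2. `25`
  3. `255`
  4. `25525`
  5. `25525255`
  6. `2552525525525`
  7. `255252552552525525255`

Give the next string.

2552525525525255252552552525525525

This is a Fibonacci-style word recurrence s(k) = s(k−1)·s(k−2): e.g. 25·5 = 255.
The next term joins 255252552552525525255 and 2552525525525.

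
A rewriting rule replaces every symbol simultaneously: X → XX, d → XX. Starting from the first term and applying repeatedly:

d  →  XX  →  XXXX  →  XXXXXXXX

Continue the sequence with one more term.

Apply φ to XXXXXXXX symbol by symbol: X→XX, X→XX, X→XX, X→XX, X→XX, X→XX, X→XX, X→XX; joined: XX XX XX XX XX XX XX XX.

XXXXXXXXXXXXXXXX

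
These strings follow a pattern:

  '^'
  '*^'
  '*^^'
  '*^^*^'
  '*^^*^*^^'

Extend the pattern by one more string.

*^^*^*^^*^^*^

Each term (from the third on) is the previous term followed by the one before it: term 3 = *^·^ = *^^.
Continuing: *^^*^*^^ · *^^*^ gives term 6.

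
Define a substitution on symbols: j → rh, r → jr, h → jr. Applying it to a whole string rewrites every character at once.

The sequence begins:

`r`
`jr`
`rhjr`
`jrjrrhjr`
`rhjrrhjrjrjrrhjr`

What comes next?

Applying the rule to each of the 16 symbols of rhjrrhjrjrjrrhjr gives the pieces jr jr rh jr jr jr rh jr rh jr rh jr jr jr rh jr, which concatenate to the answer.

jrjrrhjrjrjrrhjrrhjrrhjrjrjrrhjr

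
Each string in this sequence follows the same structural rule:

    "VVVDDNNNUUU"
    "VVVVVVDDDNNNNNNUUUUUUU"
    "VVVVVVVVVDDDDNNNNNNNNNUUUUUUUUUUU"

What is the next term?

Reading off run lengths: V runs 3, 6, 9; D runs 2, 3, 4; N runs 3, 6, 9; U runs 3, 7, 11 — each is linear in n (n = 1, 2, …).
At n = 4 the blocks have lengths 12, 5, 12, 15.

VVVVVVVVVVVVDDDDDNNNNNNNNNNNNUUUUUUUUUUUUUUU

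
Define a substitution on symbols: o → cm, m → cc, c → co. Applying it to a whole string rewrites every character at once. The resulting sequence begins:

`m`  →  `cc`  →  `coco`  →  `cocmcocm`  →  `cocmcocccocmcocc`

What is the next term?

φ(cocmcocccocmcocc) expands symbol-by-symbol to co cm co cc co cm co co co cm co cc co cm co co; joining the 16 pieces gives the next term.

cocmcocccocmcocococmcocccocmcoco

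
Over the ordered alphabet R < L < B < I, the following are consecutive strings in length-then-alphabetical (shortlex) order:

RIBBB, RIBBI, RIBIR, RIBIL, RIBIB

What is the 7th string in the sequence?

RIIRR

Advancing 2 positions from RIBIB through RIBIB → RIBII reaches term 7.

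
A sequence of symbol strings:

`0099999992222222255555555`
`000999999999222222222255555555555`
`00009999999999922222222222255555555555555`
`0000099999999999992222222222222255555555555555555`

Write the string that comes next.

000000999999999999999222222222222222255555555555555555555

The n-th term is n-1 0's then 2n+1 9's then 2n+2 2's then 3n-1 5's, where the shown terms are n = 3, 4, 5, 6.
Setting n = 7 gives 6, 15, 16, 20 characters in each block.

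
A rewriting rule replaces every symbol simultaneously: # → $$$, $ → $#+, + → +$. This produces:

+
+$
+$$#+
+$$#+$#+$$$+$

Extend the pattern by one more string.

Rewriting the 13 symbols of +$$#+$#+$$$+$ one by one yields +$ $#+ $#+ $$$ +$ $#+ $$$ +$ $#+ $#+ $#+ +$ $#+; concatenated:

+$$#+$#+$$$+$$#+$$$+$$#+$#+$#++$$#+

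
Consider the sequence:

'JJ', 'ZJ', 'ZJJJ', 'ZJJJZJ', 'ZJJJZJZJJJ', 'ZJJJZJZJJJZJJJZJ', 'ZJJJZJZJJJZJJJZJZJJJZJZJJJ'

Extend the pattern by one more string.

ZJJJZJZJJJZJJJZJZJJJZJZJJJZJJJZJZJJJZJJJZJ

This is a Fibonacci-style word recurrence s(k) = s(k−1)·s(k−2): e.g. ZJ·JJ = ZJJJ.
Continuing: ZJJJZJZJJJZJJJZJZJJJZJZJJJ · ZJJJZJZJJJZJJJZJ gives term 8.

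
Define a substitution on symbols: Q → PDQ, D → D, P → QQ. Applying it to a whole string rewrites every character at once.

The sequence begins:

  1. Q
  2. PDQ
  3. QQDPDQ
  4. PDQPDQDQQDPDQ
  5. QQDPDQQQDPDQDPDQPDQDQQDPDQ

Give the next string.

PDQPDQDQQDPDQPDQPDQDQQDPDQDQQDPDQQQDPDQDPDQPDQDQQDPDQ

φ(QQDPDQQQDPDQDPDQPDQDQQDPDQ) expands symbol-by-symbol to PDQ PDQ D QQ D PDQ PDQ PDQ D QQ D PDQ D QQ D PDQ QQ D PDQ D PDQ PDQ D QQ D PDQ; joining the 26 pieces gives the next term.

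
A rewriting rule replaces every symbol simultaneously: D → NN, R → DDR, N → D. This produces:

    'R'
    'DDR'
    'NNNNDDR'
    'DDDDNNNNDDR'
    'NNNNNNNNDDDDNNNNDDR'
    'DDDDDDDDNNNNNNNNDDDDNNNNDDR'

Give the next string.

Applying the rule to each of the 27 symbols of DDDDDDDDNNNNNNNNDDDDNNNNDDR gives the pieces NN NN NN NN NN NN NN NN D D D D D D D D NN NN NN NN D D D D NN NN DDR, which concatenate to the answer.

NNNNNNNNNNNNNNNNDDDDDDDDNNNNNNNNDDDDNNNNDDR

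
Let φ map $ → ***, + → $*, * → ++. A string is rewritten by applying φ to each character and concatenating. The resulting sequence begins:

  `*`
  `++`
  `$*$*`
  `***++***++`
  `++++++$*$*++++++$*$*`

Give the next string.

Rewriting the 20 symbols of ++++++$*$*++++++$*$* one by one yields $* $* $* $* $* $* *** ++ *** ++ $* $* $* $* $* $* *** ++ *** ++; concatenated:

$*$*$*$*$*$****++***++$*$*$*$*$*$****++***++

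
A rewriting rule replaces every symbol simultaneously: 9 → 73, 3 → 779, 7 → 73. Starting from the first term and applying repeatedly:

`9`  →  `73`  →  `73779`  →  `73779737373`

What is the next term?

73779737373737797377973779

Expanding 73779737373: 7→73, 3→779, 7→73, 7→73, 9→73, 7→73, 3→779, 7→73, 3→779, 7→73, 3→779. Concatenated: 73 779 73 73 73 73 779 73 779 73 779.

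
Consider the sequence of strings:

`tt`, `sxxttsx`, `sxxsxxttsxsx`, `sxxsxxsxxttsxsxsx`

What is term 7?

sxxsxxsxxsxxsxxsxxttsxsxsxsxsxsx

Each term wraps the previous one in sxx on the left and sx on the right.
From sxxsxxsxxttsxsxsx, 3 further steps: sxxsxxsxxttsxsxsx → sxxsxxsxxsxxttsxsxsxsx → sxxsxxsxxsxxsxxttsxsxsxsxsx → (answer).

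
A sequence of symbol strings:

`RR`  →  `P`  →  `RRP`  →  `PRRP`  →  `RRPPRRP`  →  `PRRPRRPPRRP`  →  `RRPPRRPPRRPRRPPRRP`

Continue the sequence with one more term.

This is a Fibonacci-style word recurrence s(k) = s(k−2)·s(k−1): e.g. RR·P = RRP.
The next term joins PRRPRRPPRRP and RRPPRRPPRRPRRPPRRP.

PRRPRRPPRRPRRPPRRPPRRPRRPPRRP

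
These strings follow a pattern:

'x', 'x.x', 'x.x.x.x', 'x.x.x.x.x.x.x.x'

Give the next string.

Each string is two copies of the previous one joined by '.'.
One more doubling of x.x.x.x.x.x.x.x gives the answer.

x.x.x.x.x.x.x.x.x.x.x.x.x.x.x.x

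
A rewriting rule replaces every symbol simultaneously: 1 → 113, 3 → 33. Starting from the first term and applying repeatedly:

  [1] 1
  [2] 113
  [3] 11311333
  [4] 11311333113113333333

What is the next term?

113113331131133333331131133311311333333333333333

Replace each of the 20 characters of 11311333113113333333 in place — 113 113 33 113 113 33 33 33 113 113 33 113 113 33 33 33 33 33 33 33 — and concatenate.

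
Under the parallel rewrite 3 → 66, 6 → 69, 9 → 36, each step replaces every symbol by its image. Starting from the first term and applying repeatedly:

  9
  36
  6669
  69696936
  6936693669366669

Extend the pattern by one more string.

Rewriting the 16 symbols of 6936693669366669 one by one yields 69 36 66 69 69 36 66 69 69 36 66 69 69 69 69 36; concatenated:

69366669693666696936666969696936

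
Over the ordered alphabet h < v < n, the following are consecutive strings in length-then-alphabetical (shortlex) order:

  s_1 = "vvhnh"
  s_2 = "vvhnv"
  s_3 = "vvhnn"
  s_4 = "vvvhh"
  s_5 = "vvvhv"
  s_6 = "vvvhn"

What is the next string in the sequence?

The successor of vvvhn increments the rightmost position that isn't already n and resets every position after it to h.

vvvvh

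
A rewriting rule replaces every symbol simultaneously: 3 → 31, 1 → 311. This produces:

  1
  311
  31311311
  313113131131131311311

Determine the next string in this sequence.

φ(313113131131131311311) expands symbol-by-symbol to 31 311 31 311 311 31 311 31 311 311 31 311 311 31 311 31 311 311 31 311 311; joining the 21 pieces gives the next term.

3131131311311313113131131131311311313113131131131311311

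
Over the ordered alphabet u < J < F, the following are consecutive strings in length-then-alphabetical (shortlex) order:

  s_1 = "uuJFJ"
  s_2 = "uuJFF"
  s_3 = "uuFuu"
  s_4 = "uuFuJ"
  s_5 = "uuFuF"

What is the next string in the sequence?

The successor of uuFuF increments the rightmost position that isn't already F and resets every position after it to u.

uuFJu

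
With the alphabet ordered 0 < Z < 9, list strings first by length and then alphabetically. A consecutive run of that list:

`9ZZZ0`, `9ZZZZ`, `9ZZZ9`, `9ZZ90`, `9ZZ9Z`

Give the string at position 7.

9Z900

Stepping forward 2 times from 9ZZ9Z: 9ZZ9Z → 9ZZ99, then the target.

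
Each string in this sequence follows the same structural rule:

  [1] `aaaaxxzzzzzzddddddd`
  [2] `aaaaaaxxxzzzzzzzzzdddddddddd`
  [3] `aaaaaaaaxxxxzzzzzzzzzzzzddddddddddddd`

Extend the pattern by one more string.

aaaaaaaaaaxxxxxzzzzzzzzzzzzzzzdddddddddddddddd

Each string has the form a^{2n} x^{n} z^{3n} d^{3n+1}, where the shown terms are n = 2, 3, 4.
For the next term, n = 5, so the run lengths are 10, 5, 15, 16.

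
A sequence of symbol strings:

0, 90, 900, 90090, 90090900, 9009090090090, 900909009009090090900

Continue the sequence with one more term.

9009090090090900909009009090090090

From term 3 onward, concatenate the last term with the second-to-last: 90·0 = 900, 900·90 = 90090, …
The next term joins 900909009009090090900 and 9009090090090.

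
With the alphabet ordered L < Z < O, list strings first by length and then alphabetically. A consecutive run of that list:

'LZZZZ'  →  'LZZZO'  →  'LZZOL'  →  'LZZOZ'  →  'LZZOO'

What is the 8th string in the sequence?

Advancing 3 positions from LZZOO through LZZOO → LZOLL → LZOLZ reaches term 8.

LZOLO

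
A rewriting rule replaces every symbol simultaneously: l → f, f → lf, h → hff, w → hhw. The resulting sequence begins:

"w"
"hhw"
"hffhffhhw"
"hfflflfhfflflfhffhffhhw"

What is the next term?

hfflflfflfflfhfflflfflfflfhfflflfhfflflfhffhffhhw

Replace each of the 23 characters of hfflflfhfflflfhffhffhhw in place — hff lf lf f lf f lf hff lf lf f lf f lf hff lf lf hff lf lf hff hff hhw — and concatenate.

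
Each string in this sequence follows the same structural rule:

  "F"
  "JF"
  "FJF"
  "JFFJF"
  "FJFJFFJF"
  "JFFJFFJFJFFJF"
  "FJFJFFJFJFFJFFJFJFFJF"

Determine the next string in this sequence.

From term 3 onward, concatenate the second-to-last term with the last: F·JF = FJF, JF·FJF = JFFJF, …
Continuing: JFFJFFJFJFFJF · FJFJFFJFJFFJFFJFJFFJF gives term 8.

JFFJFFJFJFFJFFJFJFFJFJFFJFFJFJFFJF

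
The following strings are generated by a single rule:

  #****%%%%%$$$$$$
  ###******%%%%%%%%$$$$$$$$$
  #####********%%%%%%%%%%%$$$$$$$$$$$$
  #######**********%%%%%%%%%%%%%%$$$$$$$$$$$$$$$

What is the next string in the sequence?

#########************%%%%%%%%%%%%%%%%%$$$$$$$$$$$$$$$$$$

Reading off run lengths: # runs 1, 3, 5, 7; * runs 4, 6, 8, 10; % runs 5, 8, 11, 14; $ runs 6, 9, 12, 15 — each is linear in n (n = 1, 2, …).
Setting n = 5 gives 9, 12, 17, 18 characters in each block.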